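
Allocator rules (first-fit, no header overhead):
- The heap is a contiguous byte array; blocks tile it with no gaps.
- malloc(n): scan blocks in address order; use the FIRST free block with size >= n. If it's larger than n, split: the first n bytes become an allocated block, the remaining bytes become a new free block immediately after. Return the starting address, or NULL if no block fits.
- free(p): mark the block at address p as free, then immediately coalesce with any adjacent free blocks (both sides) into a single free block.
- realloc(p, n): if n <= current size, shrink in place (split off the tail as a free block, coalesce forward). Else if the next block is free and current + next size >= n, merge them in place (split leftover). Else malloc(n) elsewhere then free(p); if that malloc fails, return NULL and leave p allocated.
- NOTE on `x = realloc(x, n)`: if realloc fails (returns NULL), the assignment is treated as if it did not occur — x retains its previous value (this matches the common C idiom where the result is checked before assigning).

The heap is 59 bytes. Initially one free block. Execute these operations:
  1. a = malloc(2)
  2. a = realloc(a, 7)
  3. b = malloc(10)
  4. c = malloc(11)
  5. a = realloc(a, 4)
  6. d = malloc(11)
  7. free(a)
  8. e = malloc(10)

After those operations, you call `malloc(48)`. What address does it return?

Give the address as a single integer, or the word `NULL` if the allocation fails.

Op 1: a = malloc(2) -> a = 0; heap: [0-1 ALLOC][2-58 FREE]
Op 2: a = realloc(a, 7) -> a = 0; heap: [0-6 ALLOC][7-58 FREE]
Op 3: b = malloc(10) -> b = 7; heap: [0-6 ALLOC][7-16 ALLOC][17-58 FREE]
Op 4: c = malloc(11) -> c = 17; heap: [0-6 ALLOC][7-16 ALLOC][17-27 ALLOC][28-58 FREE]
Op 5: a = realloc(a, 4) -> a = 0; heap: [0-3 ALLOC][4-6 FREE][7-16 ALLOC][17-27 ALLOC][28-58 FREE]
Op 6: d = malloc(11) -> d = 28; heap: [0-3 ALLOC][4-6 FREE][7-16 ALLOC][17-27 ALLOC][28-38 ALLOC][39-58 FREE]
Op 7: free(a) -> (freed a); heap: [0-6 FREE][7-16 ALLOC][17-27 ALLOC][28-38 ALLOC][39-58 FREE]
Op 8: e = malloc(10) -> e = 39; heap: [0-6 FREE][7-16 ALLOC][17-27 ALLOC][28-38 ALLOC][39-48 ALLOC][49-58 FREE]
malloc(48): first-fit scan over [0-6 FREE][7-16 ALLOC][17-27 ALLOC][28-38 ALLOC][39-48 ALLOC][49-58 FREE] -> NULL

Answer: NULL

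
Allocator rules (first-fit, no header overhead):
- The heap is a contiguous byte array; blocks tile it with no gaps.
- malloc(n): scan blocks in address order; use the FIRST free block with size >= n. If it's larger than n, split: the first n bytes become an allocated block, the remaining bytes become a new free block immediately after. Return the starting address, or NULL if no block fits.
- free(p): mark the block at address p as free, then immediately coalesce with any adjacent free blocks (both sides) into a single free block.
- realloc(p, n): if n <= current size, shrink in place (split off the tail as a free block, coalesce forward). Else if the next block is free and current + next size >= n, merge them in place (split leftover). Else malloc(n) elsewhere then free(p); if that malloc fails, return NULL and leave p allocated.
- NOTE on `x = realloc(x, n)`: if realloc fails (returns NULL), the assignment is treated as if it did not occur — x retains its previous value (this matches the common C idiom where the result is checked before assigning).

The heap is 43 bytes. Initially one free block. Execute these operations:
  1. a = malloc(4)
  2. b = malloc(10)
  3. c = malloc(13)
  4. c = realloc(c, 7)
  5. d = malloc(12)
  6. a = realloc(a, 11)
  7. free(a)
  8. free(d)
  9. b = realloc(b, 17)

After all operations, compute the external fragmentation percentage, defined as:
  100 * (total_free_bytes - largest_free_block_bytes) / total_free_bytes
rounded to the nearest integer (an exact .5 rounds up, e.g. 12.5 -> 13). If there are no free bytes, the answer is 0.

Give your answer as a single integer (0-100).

Op 1: a = malloc(4) -> a = 0; heap: [0-3 ALLOC][4-42 FREE]
Op 2: b = malloc(10) -> b = 4; heap: [0-3 ALLOC][4-13 ALLOC][14-42 FREE]
Op 3: c = malloc(13) -> c = 14; heap: [0-3 ALLOC][4-13 ALLOC][14-26 ALLOC][27-42 FREE]
Op 4: c = realloc(c, 7) -> c = 14; heap: [0-3 ALLOC][4-13 ALLOC][14-20 ALLOC][21-42 FREE]
Op 5: d = malloc(12) -> d = 21; heap: [0-3 ALLOC][4-13 ALLOC][14-20 ALLOC][21-32 ALLOC][33-42 FREE]
Op 6: a = realloc(a, 11) -> NULL (a unchanged); heap: [0-3 ALLOC][4-13 ALLOC][14-20 ALLOC][21-32 ALLOC][33-42 FREE]
Op 7: free(a) -> (freed a); heap: [0-3 FREE][4-13 ALLOC][14-20 ALLOC][21-32 ALLOC][33-42 FREE]
Op 8: free(d) -> (freed d); heap: [0-3 FREE][4-13 ALLOC][14-20 ALLOC][21-42 FREE]
Op 9: b = realloc(b, 17) -> b = 21; heap: [0-13 FREE][14-20 ALLOC][21-37 ALLOC][38-42 FREE]
Free blocks: [14 5] total_free=19 largest=14 -> 100*(19-14)/19 = 500/19 ≈ 26.316 -> rounds to 26

Answer: 26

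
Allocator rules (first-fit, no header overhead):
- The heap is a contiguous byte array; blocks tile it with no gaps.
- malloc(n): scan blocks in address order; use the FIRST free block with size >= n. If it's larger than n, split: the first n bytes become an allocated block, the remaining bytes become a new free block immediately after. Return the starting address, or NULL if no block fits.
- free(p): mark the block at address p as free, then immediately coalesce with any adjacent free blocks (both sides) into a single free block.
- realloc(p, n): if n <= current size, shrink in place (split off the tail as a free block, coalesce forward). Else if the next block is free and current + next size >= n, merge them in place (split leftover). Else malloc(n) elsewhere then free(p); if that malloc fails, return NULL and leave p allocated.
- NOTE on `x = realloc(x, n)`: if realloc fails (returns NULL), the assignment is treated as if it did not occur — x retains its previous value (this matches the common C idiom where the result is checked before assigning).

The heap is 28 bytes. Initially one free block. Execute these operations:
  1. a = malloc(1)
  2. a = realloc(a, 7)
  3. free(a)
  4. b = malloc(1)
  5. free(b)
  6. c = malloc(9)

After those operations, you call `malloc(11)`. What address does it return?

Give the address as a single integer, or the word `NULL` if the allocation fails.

Answer: 9

Derivation:
Op 1: a = malloc(1) -> a = 0; heap: [0-0 ALLOC][1-27 FREE]
Op 2: a = realloc(a, 7) -> a = 0; heap: [0-6 ALLOC][7-27 FREE]
Op 3: free(a) -> (freed a); heap: [0-27 FREE]
Op 4: b = malloc(1) -> b = 0; heap: [0-0 ALLOC][1-27 FREE]
Op 5: free(b) -> (freed b); heap: [0-27 FREE]
Op 6: c = malloc(9) -> c = 0; heap: [0-8 ALLOC][9-27 FREE]
malloc(11): first-fit scan over [0-8 ALLOC][9-27 FREE] -> 9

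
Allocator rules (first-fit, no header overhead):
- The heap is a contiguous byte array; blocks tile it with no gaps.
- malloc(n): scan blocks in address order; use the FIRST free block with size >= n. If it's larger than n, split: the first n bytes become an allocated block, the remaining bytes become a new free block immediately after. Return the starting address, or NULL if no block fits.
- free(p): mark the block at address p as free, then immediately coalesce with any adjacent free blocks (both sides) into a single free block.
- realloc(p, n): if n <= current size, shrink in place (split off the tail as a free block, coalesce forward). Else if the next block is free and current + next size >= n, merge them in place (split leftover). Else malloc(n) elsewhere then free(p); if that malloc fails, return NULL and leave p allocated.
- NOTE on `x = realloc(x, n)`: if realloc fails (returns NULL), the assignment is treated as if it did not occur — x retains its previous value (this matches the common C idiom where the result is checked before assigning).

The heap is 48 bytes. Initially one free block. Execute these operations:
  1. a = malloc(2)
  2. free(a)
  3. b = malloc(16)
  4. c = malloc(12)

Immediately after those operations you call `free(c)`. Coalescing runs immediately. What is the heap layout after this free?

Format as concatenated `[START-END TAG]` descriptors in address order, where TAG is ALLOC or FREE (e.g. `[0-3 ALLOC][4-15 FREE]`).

Op 1: a = malloc(2) -> a = 0; heap: [0-1 ALLOC][2-47 FREE]
Op 2: free(a) -> (freed a); heap: [0-47 FREE]
Op 3: b = malloc(16) -> b = 0; heap: [0-15 ALLOC][16-47 FREE]
Op 4: c = malloc(12) -> c = 16; heap: [0-15 ALLOC][16-27 ALLOC][28-47 FREE]
free(c): c = 16 -> block [16-27 ALLOC]; mark free, coalesce with adjacent free neighbors -> [0-15 ALLOC][16-47 FREE]

Answer: [0-15 ALLOC][16-47 FREE]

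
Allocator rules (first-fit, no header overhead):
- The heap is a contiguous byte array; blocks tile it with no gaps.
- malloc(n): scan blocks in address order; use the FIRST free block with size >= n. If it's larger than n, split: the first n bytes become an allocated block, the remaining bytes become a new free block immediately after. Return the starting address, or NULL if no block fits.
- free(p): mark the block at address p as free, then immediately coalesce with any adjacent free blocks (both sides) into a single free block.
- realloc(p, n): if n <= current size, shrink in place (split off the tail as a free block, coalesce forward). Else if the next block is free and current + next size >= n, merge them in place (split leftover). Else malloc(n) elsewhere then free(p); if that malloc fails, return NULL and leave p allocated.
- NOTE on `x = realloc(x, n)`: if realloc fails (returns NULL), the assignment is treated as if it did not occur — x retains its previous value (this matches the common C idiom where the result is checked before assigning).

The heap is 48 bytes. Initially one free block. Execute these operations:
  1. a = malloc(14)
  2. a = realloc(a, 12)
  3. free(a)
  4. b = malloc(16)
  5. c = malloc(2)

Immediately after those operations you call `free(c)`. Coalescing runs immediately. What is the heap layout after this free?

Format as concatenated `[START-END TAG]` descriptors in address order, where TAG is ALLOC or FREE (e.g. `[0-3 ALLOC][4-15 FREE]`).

Op 1: a = malloc(14) -> a = 0; heap: [0-13 ALLOC][14-47 FREE]
Op 2: a = realloc(a, 12) -> a = 0; heap: [0-11 ALLOC][12-47 FREE]
Op 3: free(a) -> (freed a); heap: [0-47 FREE]
Op 4: b = malloc(16) -> b = 0; heap: [0-15 ALLOC][16-47 FREE]
Op 5: c = malloc(2) -> c = 16; heap: [0-15 ALLOC][16-17 ALLOC][18-47 FREE]
free(c): c = 16 -> block [16-17 ALLOC]; mark free, coalesce with adjacent free neighbors -> [0-15 ALLOC][16-47 FREE]

Answer: [0-15 ALLOC][16-47 FREE]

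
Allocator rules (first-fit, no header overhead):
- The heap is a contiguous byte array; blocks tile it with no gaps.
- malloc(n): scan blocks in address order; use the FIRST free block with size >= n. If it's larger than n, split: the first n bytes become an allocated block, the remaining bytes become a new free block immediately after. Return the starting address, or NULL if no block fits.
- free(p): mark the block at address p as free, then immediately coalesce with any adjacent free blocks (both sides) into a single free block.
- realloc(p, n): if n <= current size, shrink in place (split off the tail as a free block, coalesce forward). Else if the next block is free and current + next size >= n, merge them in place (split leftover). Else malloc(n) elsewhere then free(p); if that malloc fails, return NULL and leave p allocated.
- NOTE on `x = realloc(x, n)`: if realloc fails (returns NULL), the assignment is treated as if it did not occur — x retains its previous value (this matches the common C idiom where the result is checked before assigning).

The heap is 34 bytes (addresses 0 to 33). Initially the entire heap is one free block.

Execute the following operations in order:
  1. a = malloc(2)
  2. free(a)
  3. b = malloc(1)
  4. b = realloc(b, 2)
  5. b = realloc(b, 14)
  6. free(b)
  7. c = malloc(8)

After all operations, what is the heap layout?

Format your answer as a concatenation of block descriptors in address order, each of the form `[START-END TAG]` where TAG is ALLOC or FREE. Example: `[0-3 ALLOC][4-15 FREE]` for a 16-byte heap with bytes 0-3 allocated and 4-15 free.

Answer: [0-7 ALLOC][8-33 FREE]

Derivation:
Op 1: a = malloc(2) -> a = 0; heap: [0-1 ALLOC][2-33 FREE]
Op 2: free(a) -> (freed a); heap: [0-33 FREE]
Op 3: b = malloc(1) -> b = 0; heap: [0-0 ALLOC][1-33 FREE]
Op 4: b = realloc(b, 2) -> b = 0; heap: [0-1 ALLOC][2-33 FREE]
Op 5: b = realloc(b, 14) -> b = 0; heap: [0-13 ALLOC][14-33 FREE]
Op 6: free(b) -> (freed b); heap: [0-33 FREE]
Op 7: c = malloc(8) -> c = 0; heap: [0-7 ALLOC][8-33 FREE]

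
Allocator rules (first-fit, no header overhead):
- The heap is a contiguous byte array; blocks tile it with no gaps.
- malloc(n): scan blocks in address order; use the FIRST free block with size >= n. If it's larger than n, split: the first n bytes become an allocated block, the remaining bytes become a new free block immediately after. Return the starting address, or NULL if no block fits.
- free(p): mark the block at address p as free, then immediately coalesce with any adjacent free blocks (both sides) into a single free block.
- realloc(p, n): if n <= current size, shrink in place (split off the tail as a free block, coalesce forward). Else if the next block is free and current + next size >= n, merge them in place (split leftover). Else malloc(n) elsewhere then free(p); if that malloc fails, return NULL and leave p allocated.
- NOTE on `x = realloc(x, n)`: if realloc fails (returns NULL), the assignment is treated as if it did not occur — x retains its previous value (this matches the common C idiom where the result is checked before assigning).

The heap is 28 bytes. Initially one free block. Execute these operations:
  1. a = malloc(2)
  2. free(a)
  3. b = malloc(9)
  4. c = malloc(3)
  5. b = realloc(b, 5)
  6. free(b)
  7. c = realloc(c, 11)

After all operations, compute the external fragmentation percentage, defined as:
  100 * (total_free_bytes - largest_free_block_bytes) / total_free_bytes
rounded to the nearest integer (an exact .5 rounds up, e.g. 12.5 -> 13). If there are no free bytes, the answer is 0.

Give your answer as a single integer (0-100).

Op 1: a = malloc(2) -> a = 0; heap: [0-1 ALLOC][2-27 FREE]
Op 2: free(a) -> (freed a); heap: [0-27 FREE]
Op 3: b = malloc(9) -> b = 0; heap: [0-8 ALLOC][9-27 FREE]
Op 4: c = malloc(3) -> c = 9; heap: [0-8 ALLOC][9-11 ALLOC][12-27 FREE]
Op 5: b = realloc(b, 5) -> b = 0; heap: [0-4 ALLOC][5-8 FREE][9-11 ALLOC][12-27 FREE]
Op 6: free(b) -> (freed b); heap: [0-8 FREE][9-11 ALLOC][12-27 FREE]
Op 7: c = realloc(c, 11) -> c = 9; heap: [0-8 FREE][9-19 ALLOC][20-27 FREE]
Free blocks: [9 8] total_free=17 largest=9 -> 100*(17-9)/17 = 800/17 ≈ 47.059 -> rounds to 47

Answer: 47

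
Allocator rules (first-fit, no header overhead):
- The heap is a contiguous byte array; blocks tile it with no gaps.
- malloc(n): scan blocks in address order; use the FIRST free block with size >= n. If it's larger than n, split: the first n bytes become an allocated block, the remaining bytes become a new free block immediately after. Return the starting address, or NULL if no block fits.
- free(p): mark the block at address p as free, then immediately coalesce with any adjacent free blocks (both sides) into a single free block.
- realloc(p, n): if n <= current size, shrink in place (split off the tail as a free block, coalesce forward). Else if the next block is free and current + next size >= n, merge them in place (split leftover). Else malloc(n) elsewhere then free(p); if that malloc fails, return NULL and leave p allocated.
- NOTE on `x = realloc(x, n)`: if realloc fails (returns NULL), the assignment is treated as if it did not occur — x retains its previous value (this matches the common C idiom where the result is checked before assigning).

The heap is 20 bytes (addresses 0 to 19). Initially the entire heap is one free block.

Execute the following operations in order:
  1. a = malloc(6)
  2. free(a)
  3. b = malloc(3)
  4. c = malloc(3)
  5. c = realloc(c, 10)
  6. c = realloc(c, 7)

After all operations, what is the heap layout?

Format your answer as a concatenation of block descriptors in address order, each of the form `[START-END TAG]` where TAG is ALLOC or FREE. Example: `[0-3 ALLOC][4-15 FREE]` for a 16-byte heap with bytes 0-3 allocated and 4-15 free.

Op 1: a = malloc(6) -> a = 0; heap: [0-5 ALLOC][6-19 FREE]
Op 2: free(a) -> (freed a); heap: [0-19 FREE]
Op 3: b = malloc(3) -> b = 0; heap: [0-2 ALLOC][3-19 FREE]
Op 4: c = malloc(3) -> c = 3; heap: [0-2 ALLOC][3-5 ALLOC][6-19 FREE]
Op 5: c = realloc(c, 10) -> c = 3; heap: [0-2 ALLOC][3-12 ALLOC][13-19 FREE]
Op 6: c = realloc(c, 7) -> c = 3; heap: [0-2 ALLOC][3-9 ALLOC][10-19 FREE]

Answer: [0-2 ALLOC][3-9 ALLOC][10-19 FREE]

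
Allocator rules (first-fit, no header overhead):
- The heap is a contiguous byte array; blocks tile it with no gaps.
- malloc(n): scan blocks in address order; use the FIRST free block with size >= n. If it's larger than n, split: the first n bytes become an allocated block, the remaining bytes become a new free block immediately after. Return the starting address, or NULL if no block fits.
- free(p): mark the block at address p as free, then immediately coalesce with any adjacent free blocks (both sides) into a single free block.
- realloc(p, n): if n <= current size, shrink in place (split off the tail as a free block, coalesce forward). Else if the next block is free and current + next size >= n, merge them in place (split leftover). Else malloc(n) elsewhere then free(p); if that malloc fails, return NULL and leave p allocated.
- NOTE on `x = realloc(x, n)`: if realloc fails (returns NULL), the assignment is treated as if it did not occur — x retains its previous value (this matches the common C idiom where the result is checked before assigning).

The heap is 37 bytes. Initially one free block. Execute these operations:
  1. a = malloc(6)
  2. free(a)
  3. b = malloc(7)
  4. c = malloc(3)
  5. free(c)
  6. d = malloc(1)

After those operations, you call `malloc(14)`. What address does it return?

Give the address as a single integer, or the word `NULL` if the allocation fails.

Op 1: a = malloc(6) -> a = 0; heap: [0-5 ALLOC][6-36 FREE]
Op 2: free(a) -> (freed a); heap: [0-36 FREE]
Op 3: b = malloc(7) -> b = 0; heap: [0-6 ALLOC][7-36 FREE]
Op 4: c = malloc(3) -> c = 7; heap: [0-6 ALLOC][7-9 ALLOC][10-36 FREE]
Op 5: free(c) -> (freed c); heap: [0-6 ALLOC][7-36 FREE]
Op 6: d = malloc(1) -> d = 7; heap: [0-6 ALLOC][7-7 ALLOC][8-36 FREE]
malloc(14): first-fit scan over [0-6 ALLOC][7-7 ALLOC][8-36 FREE] -> 8

Answer: 8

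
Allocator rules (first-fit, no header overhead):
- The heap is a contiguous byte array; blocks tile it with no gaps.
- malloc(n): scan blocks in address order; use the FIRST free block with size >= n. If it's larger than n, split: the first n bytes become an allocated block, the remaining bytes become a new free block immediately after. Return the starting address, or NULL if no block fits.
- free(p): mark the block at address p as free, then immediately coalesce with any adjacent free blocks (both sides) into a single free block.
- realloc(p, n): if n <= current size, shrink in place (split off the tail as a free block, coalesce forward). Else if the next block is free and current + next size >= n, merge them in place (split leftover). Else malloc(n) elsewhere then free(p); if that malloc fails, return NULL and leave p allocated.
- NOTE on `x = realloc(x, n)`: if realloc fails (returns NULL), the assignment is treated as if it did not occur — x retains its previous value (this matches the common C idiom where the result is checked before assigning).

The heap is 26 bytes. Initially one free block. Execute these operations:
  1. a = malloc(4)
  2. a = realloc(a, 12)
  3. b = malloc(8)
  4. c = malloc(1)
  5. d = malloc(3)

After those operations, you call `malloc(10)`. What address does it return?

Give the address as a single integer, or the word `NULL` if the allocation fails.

Op 1: a = malloc(4) -> a = 0; heap: [0-3 ALLOC][4-25 FREE]
Op 2: a = realloc(a, 12) -> a = 0; heap: [0-11 ALLOC][12-25 FREE]
Op 3: b = malloc(8) -> b = 12; heap: [0-11 ALLOC][12-19 ALLOC][20-25 FREE]
Op 4: c = malloc(1) -> c = 20; heap: [0-11 ALLOC][12-19 ALLOC][20-20 ALLOC][21-25 FREE]
Op 5: d = malloc(3) -> d = 21; heap: [0-11 ALLOC][12-19 ALLOC][20-20 ALLOC][21-23 ALLOC][24-25 FREE]
malloc(10): first-fit scan over [0-11 ALLOC][12-19 ALLOC][20-20 ALLOC][21-23 ALLOC][24-25 FREE] -> NULL

Answer: NULL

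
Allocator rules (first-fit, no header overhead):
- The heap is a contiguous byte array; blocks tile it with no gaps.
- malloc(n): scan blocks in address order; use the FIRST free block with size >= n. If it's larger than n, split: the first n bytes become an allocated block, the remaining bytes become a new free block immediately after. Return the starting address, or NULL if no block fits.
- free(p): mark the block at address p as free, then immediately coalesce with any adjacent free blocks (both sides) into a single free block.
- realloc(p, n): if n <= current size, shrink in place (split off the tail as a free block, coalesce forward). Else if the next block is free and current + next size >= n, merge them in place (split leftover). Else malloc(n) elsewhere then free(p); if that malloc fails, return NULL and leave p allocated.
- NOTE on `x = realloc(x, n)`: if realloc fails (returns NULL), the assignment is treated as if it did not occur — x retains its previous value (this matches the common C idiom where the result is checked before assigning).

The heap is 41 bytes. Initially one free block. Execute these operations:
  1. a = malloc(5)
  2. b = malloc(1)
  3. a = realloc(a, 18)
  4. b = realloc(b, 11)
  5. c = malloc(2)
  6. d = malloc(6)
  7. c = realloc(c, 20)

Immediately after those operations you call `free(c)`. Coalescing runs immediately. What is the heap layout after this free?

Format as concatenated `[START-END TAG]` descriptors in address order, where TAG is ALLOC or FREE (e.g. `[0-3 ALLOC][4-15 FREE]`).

Op 1: a = malloc(5) -> a = 0; heap: [0-4 ALLOC][5-40 FREE]
Op 2: b = malloc(1) -> b = 5; heap: [0-4 ALLOC][5-5 ALLOC][6-40 FREE]
Op 3: a = realloc(a, 18) -> a = 6; heap: [0-4 FREE][5-5 ALLOC][6-23 ALLOC][24-40 FREE]
Op 4: b = realloc(b, 11) -> b = 24; heap: [0-5 FREE][6-23 ALLOC][24-34 ALLOC][35-40 FREE]
Op 5: c = malloc(2) -> c = 0; heap: [0-1 ALLOC][2-5 FREE][6-23 ALLOC][24-34 ALLOC][35-40 FREE]
Op 6: d = malloc(6) -> d = 35; heap: [0-1 ALLOC][2-5 FREE][6-23 ALLOC][24-34 ALLOC][35-40 ALLOC]
Op 7: c = realloc(c, 20) -> NULL (c unchanged); heap: [0-1 ALLOC][2-5 FREE][6-23 ALLOC][24-34 ALLOC][35-40 ALLOC]
free(c): c = 0 -> block [0-1 ALLOC]; mark free, coalesce with adjacent free neighbors -> [0-5 FREE][6-23 ALLOC][24-34 ALLOC][35-40 ALLOC]

Answer: [0-5 FREE][6-23 ALLOC][24-34 ALLOC][35-40 ALLOC]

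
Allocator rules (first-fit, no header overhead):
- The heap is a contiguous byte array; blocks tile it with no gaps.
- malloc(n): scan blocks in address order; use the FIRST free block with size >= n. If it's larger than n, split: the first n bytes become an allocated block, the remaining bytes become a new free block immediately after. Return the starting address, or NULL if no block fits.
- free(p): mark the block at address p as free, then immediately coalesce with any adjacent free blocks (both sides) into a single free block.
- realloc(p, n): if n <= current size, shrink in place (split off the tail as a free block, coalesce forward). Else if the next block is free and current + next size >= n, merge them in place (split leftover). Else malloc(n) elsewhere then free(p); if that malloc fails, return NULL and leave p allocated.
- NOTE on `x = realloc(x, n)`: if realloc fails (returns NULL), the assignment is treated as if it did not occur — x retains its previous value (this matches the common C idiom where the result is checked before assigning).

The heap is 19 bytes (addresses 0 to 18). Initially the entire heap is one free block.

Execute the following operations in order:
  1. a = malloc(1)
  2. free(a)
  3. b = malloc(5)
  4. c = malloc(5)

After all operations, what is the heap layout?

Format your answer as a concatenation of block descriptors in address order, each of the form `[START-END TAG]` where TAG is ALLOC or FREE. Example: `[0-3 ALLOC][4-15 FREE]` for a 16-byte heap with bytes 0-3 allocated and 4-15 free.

Op 1: a = malloc(1) -> a = 0; heap: [0-0 ALLOC][1-18 FREE]
Op 2: free(a) -> (freed a); heap: [0-18 FREE]
Op 3: b = malloc(5) -> b = 0; heap: [0-4 ALLOC][5-18 FREE]
Op 4: c = malloc(5) -> c = 5; heap: [0-4 ALLOC][5-9 ALLOC][10-18 FREE]

Answer: [0-4 ALLOC][5-9 ALLOC][10-18 FREE]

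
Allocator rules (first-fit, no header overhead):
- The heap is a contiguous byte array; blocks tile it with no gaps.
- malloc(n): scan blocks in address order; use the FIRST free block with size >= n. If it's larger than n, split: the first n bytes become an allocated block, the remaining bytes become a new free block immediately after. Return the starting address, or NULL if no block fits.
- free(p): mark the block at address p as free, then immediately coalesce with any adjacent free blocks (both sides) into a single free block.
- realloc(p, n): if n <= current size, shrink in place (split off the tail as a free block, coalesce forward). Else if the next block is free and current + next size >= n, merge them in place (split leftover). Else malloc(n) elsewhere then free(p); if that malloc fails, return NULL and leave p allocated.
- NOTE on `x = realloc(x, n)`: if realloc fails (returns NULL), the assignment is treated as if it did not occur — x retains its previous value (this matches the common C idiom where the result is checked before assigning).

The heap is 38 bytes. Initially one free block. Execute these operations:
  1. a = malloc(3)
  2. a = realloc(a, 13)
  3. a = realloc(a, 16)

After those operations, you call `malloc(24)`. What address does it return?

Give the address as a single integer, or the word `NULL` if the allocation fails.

Answer: NULL

Derivation:
Op 1: a = malloc(3) -> a = 0; heap: [0-2 ALLOC][3-37 FREE]
Op 2: a = realloc(a, 13) -> a = 0; heap: [0-12 ALLOC][13-37 FREE]
Op 3: a = realloc(a, 16) -> a = 0; heap: [0-15 ALLOC][16-37 FREE]
malloc(24): first-fit scan over [0-15 ALLOC][16-37 FREE] -> NULL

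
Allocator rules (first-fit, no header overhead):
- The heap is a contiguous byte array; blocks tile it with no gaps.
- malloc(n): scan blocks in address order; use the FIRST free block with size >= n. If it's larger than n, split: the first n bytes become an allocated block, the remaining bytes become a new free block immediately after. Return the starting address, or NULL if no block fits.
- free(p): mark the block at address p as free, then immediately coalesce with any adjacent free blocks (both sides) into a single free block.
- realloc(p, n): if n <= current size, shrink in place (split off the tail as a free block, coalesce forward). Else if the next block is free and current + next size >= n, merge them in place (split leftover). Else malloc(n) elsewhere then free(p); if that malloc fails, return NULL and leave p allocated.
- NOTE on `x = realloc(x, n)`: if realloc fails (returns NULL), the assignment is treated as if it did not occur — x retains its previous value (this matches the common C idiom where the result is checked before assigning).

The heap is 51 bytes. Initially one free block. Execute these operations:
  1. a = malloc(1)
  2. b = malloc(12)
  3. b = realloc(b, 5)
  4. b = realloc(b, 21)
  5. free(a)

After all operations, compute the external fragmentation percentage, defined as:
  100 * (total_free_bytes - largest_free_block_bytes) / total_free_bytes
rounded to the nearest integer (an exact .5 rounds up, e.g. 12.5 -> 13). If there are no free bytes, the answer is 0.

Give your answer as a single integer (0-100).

Answer: 3

Derivation:
Op 1: a = malloc(1) -> a = 0; heap: [0-0 ALLOC][1-50 FREE]
Op 2: b = malloc(12) -> b = 1; heap: [0-0 ALLOC][1-12 ALLOC][13-50 FREE]
Op 3: b = realloc(b, 5) -> b = 1; heap: [0-0 ALLOC][1-5 ALLOC][6-50 FREE]
Op 4: b = realloc(b, 21) -> b = 1; heap: [0-0 ALLOC][1-21 ALLOC][22-50 FREE]
Op 5: free(a) -> (freed a); heap: [0-0 FREE][1-21 ALLOC][22-50 FREE]
Free blocks: [1 29] total_free=30 largest=29 -> 100*(30-29)/30 = 100/30 ≈ 3.333 -> rounds to 3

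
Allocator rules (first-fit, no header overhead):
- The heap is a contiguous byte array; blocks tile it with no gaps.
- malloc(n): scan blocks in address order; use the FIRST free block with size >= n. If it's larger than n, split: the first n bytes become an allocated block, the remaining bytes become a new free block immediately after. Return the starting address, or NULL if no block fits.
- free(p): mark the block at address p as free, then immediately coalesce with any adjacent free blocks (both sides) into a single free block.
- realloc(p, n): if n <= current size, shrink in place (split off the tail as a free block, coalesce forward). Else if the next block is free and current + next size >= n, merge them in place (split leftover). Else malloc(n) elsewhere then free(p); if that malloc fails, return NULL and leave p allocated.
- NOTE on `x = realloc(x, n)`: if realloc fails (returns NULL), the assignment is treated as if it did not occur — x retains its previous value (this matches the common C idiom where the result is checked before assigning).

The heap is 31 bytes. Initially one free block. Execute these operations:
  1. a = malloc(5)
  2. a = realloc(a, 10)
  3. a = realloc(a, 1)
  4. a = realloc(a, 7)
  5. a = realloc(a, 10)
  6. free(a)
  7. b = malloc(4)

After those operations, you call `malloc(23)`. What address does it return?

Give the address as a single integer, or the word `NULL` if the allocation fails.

Answer: 4

Derivation:
Op 1: a = malloc(5) -> a = 0; heap: [0-4 ALLOC][5-30 FREE]
Op 2: a = realloc(a, 10) -> a = 0; heap: [0-9 ALLOC][10-30 FREE]
Op 3: a = realloc(a, 1) -> a = 0; heap: [0-0 ALLOC][1-30 FREE]
Op 4: a = realloc(a, 7) -> a = 0; heap: [0-6 ALLOC][7-30 FREE]
Op 5: a = realloc(a, 10) -> a = 0; heap: [0-9 ALLOC][10-30 FREE]
Op 6: free(a) -> (freed a); heap: [0-30 FREE]
Op 7: b = malloc(4) -> b = 0; heap: [0-3 ALLOC][4-30 FREE]
malloc(23): first-fit scan over [0-3 ALLOC][4-30 FREE] -> 4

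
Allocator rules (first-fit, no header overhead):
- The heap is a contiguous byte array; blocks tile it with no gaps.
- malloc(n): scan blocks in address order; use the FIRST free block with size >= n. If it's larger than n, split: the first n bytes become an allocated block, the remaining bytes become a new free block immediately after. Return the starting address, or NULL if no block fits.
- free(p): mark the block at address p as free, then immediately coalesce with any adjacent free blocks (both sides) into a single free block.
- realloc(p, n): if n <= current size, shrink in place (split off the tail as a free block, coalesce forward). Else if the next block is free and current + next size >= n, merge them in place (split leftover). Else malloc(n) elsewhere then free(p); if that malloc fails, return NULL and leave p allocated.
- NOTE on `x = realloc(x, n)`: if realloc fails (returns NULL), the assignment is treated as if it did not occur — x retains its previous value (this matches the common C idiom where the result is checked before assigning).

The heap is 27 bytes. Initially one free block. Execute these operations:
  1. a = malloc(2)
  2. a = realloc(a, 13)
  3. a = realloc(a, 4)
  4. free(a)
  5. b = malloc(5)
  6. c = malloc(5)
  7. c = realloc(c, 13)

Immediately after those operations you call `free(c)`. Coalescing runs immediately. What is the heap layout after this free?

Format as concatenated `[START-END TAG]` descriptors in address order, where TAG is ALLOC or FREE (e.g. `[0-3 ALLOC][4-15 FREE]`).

Answer: [0-4 ALLOC][5-26 FREE]

Derivation:
Op 1: a = malloc(2) -> a = 0; heap: [0-1 ALLOC][2-26 FREE]
Op 2: a = realloc(a, 13) -> a = 0; heap: [0-12 ALLOC][13-26 FREE]
Op 3: a = realloc(a, 4) -> a = 0; heap: [0-3 ALLOC][4-26 FREE]
Op 4: free(a) -> (freed a); heap: [0-26 FREE]
Op 5: b = malloc(5) -> b = 0; heap: [0-4 ALLOC][5-26 FREE]
Op 6: c = malloc(5) -> c = 5; heap: [0-4 ALLOC][5-9 ALLOC][10-26 FREE]
Op 7: c = realloc(c, 13) -> c = 5; heap: [0-4 ALLOC][5-17 ALLOC][18-26 FREE]
free(c): c = 5 -> block [5-17 ALLOC]; mark free, coalesce with adjacent free neighbors -> [0-4 ALLOC][5-26 FREE]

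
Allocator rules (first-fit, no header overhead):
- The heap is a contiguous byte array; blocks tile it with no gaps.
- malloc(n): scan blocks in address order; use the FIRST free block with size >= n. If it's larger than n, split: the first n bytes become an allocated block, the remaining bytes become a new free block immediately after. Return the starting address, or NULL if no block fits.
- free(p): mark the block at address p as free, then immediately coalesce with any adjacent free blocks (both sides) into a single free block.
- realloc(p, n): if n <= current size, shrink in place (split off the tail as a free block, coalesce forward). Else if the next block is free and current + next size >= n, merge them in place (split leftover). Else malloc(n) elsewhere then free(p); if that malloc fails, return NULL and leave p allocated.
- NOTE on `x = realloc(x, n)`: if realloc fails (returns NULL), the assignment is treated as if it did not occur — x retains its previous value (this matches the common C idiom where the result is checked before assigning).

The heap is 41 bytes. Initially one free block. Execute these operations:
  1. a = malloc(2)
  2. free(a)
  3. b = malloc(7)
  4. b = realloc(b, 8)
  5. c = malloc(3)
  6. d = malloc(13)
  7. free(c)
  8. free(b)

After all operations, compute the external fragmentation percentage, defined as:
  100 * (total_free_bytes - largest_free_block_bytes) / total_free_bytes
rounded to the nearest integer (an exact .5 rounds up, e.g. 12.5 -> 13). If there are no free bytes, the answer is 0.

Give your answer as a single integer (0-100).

Answer: 39

Derivation:
Op 1: a = malloc(2) -> a = 0; heap: [0-1 ALLOC][2-40 FREE]
Op 2: free(a) -> (freed a); heap: [0-40 FREE]
Op 3: b = malloc(7) -> b = 0; heap: [0-6 ALLOC][7-40 FREE]
Op 4: b = realloc(b, 8) -> b = 0; heap: [0-7 ALLOC][8-40 FREE]
Op 5: c = malloc(3) -> c = 8; heap: [0-7 ALLOC][8-10 ALLOC][11-40 FREE]
Op 6: d = malloc(13) -> d = 11; heap: [0-7 ALLOC][8-10 ALLOC][11-23 ALLOC][24-40 FREE]
Op 7: free(c) -> (freed c); heap: [0-7 ALLOC][8-10 FREE][11-23 ALLOC][24-40 FREE]
Op 8: free(b) -> (freed b); heap: [0-10 FREE][11-23 ALLOC][24-40 FREE]
Free blocks: [11 17] total_free=28 largest=17 -> 100*(28-17)/28 = 1100/28 ≈ 39.286 -> rounds to 39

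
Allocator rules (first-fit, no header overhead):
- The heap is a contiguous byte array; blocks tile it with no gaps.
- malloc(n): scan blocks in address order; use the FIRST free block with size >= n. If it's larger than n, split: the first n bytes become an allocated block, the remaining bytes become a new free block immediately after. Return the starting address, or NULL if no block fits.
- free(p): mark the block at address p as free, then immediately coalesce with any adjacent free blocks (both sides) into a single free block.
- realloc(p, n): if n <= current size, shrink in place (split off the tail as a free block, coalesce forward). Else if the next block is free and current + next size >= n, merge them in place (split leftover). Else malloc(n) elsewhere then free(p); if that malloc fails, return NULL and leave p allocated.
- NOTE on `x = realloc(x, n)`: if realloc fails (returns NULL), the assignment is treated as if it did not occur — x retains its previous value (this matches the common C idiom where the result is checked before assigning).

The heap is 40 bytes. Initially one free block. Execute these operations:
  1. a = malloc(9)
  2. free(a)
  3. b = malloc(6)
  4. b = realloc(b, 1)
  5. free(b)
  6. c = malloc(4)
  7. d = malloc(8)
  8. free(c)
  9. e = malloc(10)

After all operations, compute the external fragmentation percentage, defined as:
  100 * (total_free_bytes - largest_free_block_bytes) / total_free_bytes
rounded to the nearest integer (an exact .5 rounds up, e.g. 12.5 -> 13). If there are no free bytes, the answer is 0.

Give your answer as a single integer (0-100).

Op 1: a = malloc(9) -> a = 0; heap: [0-8 ALLOC][9-39 FREE]
Op 2: free(a) -> (freed a); heap: [0-39 FREE]
Op 3: b = malloc(6) -> b = 0; heap: [0-5 ALLOC][6-39 FREE]
Op 4: b = realloc(b, 1) -> b = 0; heap: [0-0 ALLOC][1-39 FREE]
Op 5: free(b) -> (freed b); heap: [0-39 FREE]
Op 6: c = malloc(4) -> c = 0; heap: [0-3 ALLOC][4-39 FREE]
Op 7: d = malloc(8) -> d = 4; heap: [0-3 ALLOC][4-11 ALLOC][12-39 FREE]
Op 8: free(c) -> (freed c); heap: [0-3 FREE][4-11 ALLOC][12-39 FREE]
Op 9: e = malloc(10) -> e = 12; heap: [0-3 FREE][4-11 ALLOC][12-21 ALLOC][22-39 FREE]
Free blocks: [4 18] total_free=22 largest=18 -> 100*(22-18)/22 = 400/22 ≈ 18.182 -> rounds to 18

Answer: 18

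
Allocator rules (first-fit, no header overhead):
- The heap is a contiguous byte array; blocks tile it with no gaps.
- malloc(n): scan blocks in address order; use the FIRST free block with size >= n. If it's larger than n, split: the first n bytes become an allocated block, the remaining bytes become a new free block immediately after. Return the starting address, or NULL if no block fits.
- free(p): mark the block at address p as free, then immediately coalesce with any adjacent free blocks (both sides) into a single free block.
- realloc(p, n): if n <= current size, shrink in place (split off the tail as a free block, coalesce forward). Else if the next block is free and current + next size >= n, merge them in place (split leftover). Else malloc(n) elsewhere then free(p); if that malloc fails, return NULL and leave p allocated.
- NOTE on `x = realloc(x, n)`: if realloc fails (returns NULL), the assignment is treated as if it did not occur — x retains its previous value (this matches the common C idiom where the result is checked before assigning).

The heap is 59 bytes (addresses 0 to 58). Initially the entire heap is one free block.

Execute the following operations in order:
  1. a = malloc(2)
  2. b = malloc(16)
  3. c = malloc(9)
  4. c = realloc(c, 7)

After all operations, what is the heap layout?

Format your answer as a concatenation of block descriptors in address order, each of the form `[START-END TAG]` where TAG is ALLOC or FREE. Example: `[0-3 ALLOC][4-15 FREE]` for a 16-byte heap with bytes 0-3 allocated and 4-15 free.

Op 1: a = malloc(2) -> a = 0; heap: [0-1 ALLOC][2-58 FREE]
Op 2: b = malloc(16) -> b = 2; heap: [0-1 ALLOC][2-17 ALLOC][18-58 FREE]
Op 3: c = malloc(9) -> c = 18; heap: [0-1 ALLOC][2-17 ALLOC][18-26 ALLOC][27-58 FREE]
Op 4: c = realloc(c, 7) -> c = 18; heap: [0-1 ALLOC][2-17 ALLOC][18-24 ALLOC][25-58 FREE]

Answer: [0-1 ALLOC][2-17 ALLOC][18-24 ALLOC][25-58 FREE]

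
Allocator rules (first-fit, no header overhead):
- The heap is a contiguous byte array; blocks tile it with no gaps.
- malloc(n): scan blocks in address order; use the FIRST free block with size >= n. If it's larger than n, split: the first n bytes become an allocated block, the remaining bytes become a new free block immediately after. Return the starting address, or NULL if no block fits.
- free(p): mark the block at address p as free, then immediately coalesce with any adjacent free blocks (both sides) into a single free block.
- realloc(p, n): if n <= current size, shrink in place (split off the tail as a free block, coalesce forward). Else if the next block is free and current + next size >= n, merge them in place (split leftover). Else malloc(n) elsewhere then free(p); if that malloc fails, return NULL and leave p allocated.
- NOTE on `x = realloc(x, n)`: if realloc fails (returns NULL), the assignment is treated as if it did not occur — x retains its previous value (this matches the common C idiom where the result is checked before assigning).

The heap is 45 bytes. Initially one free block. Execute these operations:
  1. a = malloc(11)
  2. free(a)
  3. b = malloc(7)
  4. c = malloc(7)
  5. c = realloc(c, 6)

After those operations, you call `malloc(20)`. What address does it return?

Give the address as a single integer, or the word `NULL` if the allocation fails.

Op 1: a = malloc(11) -> a = 0; heap: [0-10 ALLOC][11-44 FREE]
Op 2: free(a) -> (freed a); heap: [0-44 FREE]
Op 3: b = malloc(7) -> b = 0; heap: [0-6 ALLOC][7-44 FREE]
Op 4: c = malloc(7) -> c = 7; heap: [0-6 ALLOC][7-13 ALLOC][14-44 FREE]
Op 5: c = realloc(c, 6) -> c = 7; heap: [0-6 ALLOC][7-12 ALLOC][13-44 FREE]
malloc(20): first-fit scan over [0-6 ALLOC][7-12 ALLOC][13-44 FREE] -> 13

Answer: 13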